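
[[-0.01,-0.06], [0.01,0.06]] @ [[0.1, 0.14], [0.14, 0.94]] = [[-0.01, -0.06], [0.01, 0.06]]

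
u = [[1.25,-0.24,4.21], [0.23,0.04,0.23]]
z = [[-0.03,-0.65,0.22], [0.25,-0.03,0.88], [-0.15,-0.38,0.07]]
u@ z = [[-0.73, -2.41, 0.36], [-0.03, -0.24, 0.1]]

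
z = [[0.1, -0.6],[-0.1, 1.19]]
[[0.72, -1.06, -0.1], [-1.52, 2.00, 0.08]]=z@[[-0.87, -1.08, -1.19], [-1.35, 1.59, -0.03]]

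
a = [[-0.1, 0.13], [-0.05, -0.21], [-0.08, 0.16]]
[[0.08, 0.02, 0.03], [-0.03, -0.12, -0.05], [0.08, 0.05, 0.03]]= a @ [[-0.49, 0.37, 0.04], [0.24, 0.47, 0.23]]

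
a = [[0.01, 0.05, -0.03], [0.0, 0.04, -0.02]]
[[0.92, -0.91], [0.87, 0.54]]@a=[[0.01, 0.01, -0.01],[0.01, 0.07, -0.04]]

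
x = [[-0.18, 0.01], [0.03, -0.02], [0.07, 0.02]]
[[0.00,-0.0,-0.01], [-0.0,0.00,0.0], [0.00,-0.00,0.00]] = x@[[-0.00, 0.02, 0.04], [0.02, -0.08, -0.13]]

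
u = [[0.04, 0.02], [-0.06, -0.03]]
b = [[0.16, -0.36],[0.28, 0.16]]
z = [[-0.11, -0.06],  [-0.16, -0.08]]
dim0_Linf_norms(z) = [0.16, 0.08]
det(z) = -0.00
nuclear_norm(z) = 0.22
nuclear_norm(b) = 0.72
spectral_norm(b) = 0.40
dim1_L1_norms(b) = [0.52, 0.44]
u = b @ z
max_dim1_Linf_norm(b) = 0.36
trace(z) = -0.19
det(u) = -0.00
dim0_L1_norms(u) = [0.1, 0.05]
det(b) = 0.13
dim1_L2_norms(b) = [0.39, 0.32]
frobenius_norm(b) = 0.51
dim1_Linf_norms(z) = [0.11, 0.16]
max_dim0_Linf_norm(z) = 0.16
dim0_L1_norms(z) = [0.27, 0.14]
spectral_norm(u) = 0.08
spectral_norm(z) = 0.22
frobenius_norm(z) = 0.22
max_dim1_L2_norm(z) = 0.18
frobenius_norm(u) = 0.08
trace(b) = 0.32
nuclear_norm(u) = 0.08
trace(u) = 0.01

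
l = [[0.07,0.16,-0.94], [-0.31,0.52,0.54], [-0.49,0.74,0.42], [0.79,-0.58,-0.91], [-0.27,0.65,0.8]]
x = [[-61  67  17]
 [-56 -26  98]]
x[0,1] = 67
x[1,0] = -56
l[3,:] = [0.794, -0.578, -0.913]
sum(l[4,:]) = 1.177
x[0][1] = 67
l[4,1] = 0.652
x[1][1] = -26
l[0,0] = 0.067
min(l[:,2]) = -0.937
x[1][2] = 98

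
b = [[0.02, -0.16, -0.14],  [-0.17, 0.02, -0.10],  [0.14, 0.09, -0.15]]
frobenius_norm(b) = 0.37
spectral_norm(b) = 0.24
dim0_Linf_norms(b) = [0.17, 0.16, 0.15]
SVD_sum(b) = [[0.08, -0.01, -0.11], [-0.01, 0.0, 0.01], [0.11, -0.02, -0.16]] + [[-0.10,-0.07,-0.06],[-0.12,-0.08,-0.07],[0.06,0.04,0.04]] + [[0.04, -0.08, 0.03], [-0.04, 0.1, -0.04], [-0.03, 0.07, -0.03]]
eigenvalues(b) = [(0.18+0j), (-0.15+0.17j), (-0.15-0.17j)]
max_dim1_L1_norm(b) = 0.38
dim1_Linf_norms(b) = [0.16, 0.17, 0.15]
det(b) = 0.01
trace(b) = -0.11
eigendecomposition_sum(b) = [[0.08+0.00j, (-0.09+0j), -0.01+0.00j],[-0.09+0.00j, (0.1+0j), (0.01-0j)],[(0.01+0j), (-0.01+0j), (-0+0j)]] + [[-0.03+0.05j, -0.04+0.04j, -0.07-0.05j], [(-0.04+0.04j), -0.04+0.03j, -0.06-0.06j], [0.06+0.05j, 0.05+0.05j, -0.07+0.08j]] + [[(-0.03-0.05j), (-0.04-0.04j), (-0.07+0.05j)], [-0.04-0.04j, (-0.04-0.03j), -0.06+0.06j], [0.06-0.05j, 0.05-0.05j, -0.07-0.08j]]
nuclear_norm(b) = 0.63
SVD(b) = [[-0.59, -0.59, -0.56], [0.07, -0.72, 0.69], [-0.81, 0.36, 0.47]] @ diag([0.2400931526001706, 0.22105562000699602, 0.16908486312450835]) @ [[-0.57, 0.09, 0.82], [0.73, 0.51, 0.45], [-0.37, 0.86, -0.36]]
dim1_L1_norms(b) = [0.32, 0.29, 0.38]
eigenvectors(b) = [[(-0.66+0j), (-0.04-0.52j), -0.04+0.52j], [(0.74+0j), 0.03-0.49j, (0.03+0.49j)], [-0.08+0.00j, -0.70+0.00j, (-0.7-0j)]]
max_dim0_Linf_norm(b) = 0.17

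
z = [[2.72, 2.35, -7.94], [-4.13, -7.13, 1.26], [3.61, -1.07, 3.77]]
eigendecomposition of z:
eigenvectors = [[0.12+0.00j, (0.78+0j), (0.78-0j)], [-0.98+0.00j, -0.28+0.09j, (-0.28-0.09j)], [(-0.15+0j), -0.10-0.53j, -0.10+0.53j]]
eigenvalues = [(-6.42+0j), (2.89+5.69j), (2.89-5.69j)]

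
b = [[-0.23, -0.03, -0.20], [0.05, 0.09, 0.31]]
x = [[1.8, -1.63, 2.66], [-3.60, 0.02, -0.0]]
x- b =[[2.03, -1.6, 2.86],[-3.65, -0.07, -0.31]]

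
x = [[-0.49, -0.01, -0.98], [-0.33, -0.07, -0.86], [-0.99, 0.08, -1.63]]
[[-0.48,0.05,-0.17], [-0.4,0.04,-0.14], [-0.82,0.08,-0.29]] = x @ [[0.02, -0.0, 0.01], [-0.25, 0.03, -0.09], [0.48, -0.05, 0.17]]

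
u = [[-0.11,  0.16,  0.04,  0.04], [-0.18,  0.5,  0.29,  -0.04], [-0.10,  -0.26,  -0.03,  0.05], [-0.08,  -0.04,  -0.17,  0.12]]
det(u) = 0.000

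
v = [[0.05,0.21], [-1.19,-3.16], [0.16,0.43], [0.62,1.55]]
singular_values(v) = [3.8, 0.04]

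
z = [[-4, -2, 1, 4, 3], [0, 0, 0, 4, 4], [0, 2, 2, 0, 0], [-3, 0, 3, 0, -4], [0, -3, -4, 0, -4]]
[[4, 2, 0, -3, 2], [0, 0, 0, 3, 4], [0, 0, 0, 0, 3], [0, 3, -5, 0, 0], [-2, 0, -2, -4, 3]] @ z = [[-7, -14, -13, 24, 24], [-9, -12, -7, 0, -28], [0, -9, -12, 0, -12], [0, -10, -10, 12, 12], [20, -9, -30, -8, -2]]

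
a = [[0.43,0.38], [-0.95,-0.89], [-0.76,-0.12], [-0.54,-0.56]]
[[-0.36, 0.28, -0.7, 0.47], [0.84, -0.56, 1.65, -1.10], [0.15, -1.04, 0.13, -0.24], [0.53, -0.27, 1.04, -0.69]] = a@ [[-0.06, 1.53, 0.14, 0.15],[-0.88, -1.00, -2.0, 1.08]]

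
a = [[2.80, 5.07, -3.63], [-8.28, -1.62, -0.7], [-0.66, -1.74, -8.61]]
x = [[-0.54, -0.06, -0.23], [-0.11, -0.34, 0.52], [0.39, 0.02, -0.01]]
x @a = [[-0.86,-2.24,3.98], [2.16,-0.91,-3.84], [0.93,1.96,-1.34]]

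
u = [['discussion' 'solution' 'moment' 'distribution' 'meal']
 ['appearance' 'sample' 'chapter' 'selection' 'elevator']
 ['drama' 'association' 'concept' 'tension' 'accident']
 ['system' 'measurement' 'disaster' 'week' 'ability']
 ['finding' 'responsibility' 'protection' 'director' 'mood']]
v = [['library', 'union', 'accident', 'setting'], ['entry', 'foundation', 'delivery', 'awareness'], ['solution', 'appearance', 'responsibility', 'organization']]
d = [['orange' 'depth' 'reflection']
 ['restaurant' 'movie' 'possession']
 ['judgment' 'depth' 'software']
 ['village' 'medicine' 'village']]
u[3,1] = 'measurement'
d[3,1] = 'medicine'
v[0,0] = 'library'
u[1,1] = 'sample'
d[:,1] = ['depth', 'movie', 'depth', 'medicine']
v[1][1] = 'foundation'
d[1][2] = 'possession'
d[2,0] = 'judgment'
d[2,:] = ['judgment', 'depth', 'software']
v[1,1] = 'foundation'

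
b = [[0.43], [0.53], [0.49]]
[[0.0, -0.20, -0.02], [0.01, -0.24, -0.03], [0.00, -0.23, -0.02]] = b@ [[0.01, -0.46, -0.05]]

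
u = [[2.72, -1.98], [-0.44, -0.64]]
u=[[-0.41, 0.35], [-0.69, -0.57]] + [[3.13, -2.33], [0.25, -0.07]]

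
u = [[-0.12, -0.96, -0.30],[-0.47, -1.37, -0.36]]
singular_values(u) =[1.8, 0.17]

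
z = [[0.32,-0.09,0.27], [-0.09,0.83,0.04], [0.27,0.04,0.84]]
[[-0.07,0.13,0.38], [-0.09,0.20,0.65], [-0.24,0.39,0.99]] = z @ [[-0.02, 0.13, 0.62], [-0.1, 0.24, 0.81], [-0.27, 0.41, 0.94]]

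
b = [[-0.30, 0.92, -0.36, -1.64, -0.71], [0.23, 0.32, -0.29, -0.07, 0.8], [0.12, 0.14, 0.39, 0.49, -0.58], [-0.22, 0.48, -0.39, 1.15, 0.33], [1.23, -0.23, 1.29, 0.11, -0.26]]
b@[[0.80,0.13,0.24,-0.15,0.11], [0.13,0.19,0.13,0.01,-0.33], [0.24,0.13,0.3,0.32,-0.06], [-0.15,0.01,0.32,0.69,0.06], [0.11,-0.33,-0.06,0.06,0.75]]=[[-0.04, 0.31, -0.54, -1.24, -0.95], [0.25, -0.21, -0.06, -0.12, 0.53], [0.07, 0.29, 0.36, 0.41, -0.46], [-0.34, -0.09, 0.24, 0.73, 0.16], [1.22, 0.37, 0.7, 0.29, -0.05]]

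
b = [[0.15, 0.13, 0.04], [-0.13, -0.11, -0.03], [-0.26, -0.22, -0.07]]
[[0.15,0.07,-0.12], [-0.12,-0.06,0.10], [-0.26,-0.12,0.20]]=b@[[0.47, 0.87, -0.18], [0.35, -0.37, -0.86], [0.81, -0.34, 0.47]]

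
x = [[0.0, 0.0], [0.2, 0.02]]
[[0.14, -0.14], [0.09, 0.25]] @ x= [[-0.03, -0.00], [0.05, 0.0]]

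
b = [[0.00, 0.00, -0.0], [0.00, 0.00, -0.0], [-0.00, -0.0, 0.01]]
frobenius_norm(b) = 0.01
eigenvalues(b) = [0.0, 0.0, 0.01]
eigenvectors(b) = [[1.0, 0.00, 0.0], [0.0, 1.00, 0.0], [0.00, 0.00, 1.0]]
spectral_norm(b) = 0.01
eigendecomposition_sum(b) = [[0.0, 0.0, 0.0], [0.0, 0.0, 0.00], [0.00, 0.00, 0.00]] + [[0.00, 0.00, 0.0], [0.0, 0.0, 0.0], [0.0, 0.0, 0.00]] + [[0.00, 0.00, 0.0], [0.00, 0.0, 0.00], [0.00, 0.00, 0.01]]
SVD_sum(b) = [[0.00, 0.0, 0.00], [0.0, 0.00, 0.00], [0.0, 0.00, 0.01]] + [[0.0, 0.0, 0.0], [0.0, 0.0, 0.0], [0.00, 0.00, 0.00]] + [[0.0, 0.0, 0.0], [0.00, 0.00, 0.0], [0.00, 0.00, 0.00]]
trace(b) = 0.01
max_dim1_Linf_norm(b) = 0.01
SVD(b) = [[0.00, 0.0, 1.0], [0.00, 1.0, 0.00], [1.00, 0.0, 0.0]] @ diag([0.01, 0.0, 0.0]) @ [[0.0, 0.00, 1.00],[0.0, 1.0, 0.00],[1.00, 0.0, 0.0]]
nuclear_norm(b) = 0.01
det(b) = 0.00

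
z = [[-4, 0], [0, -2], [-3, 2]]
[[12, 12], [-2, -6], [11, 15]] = z @ [[-3, -3], [1, 3]]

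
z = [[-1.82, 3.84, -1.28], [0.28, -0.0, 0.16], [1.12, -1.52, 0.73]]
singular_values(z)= [4.87, 0.45, 0.0]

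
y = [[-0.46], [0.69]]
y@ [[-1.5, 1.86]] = [[0.69,-0.86], [-1.03,1.28]]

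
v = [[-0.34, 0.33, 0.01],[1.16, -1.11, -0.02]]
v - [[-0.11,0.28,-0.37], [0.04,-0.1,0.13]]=[[-0.23, 0.05, 0.38],[1.12, -1.01, -0.15]]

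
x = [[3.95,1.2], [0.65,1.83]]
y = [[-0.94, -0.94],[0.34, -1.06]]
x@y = [[-3.3, -4.99], [0.01, -2.55]]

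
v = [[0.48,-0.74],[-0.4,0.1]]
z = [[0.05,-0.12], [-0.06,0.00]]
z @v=[[0.07, -0.05], [-0.03, 0.04]]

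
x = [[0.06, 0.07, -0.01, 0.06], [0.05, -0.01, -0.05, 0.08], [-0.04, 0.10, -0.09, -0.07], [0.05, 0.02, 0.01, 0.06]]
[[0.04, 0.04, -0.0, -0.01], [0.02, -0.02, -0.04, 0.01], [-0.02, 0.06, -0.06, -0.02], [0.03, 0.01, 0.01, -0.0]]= x@[[0.69, 0.10, 0.1, -0.11], [0.1, 0.59, 0.07, -0.19], [0.1, 0.07, 0.74, -0.11], [-0.11, -0.19, -0.11, 0.16]]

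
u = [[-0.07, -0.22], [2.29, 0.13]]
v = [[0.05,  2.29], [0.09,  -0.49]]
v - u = [[0.12, 2.51], [-2.2, -0.62]]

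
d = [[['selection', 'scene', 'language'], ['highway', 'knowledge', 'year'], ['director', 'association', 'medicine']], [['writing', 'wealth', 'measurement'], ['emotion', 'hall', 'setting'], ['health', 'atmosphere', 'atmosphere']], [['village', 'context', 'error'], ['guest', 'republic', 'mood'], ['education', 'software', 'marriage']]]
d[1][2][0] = 'health'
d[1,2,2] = 'atmosphere'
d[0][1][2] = 'year'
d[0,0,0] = 'selection'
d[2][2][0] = 'education'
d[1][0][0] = 'writing'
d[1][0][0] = 'writing'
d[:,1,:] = [['highway', 'knowledge', 'year'], ['emotion', 'hall', 'setting'], ['guest', 'republic', 'mood']]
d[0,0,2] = 'language'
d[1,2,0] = 'health'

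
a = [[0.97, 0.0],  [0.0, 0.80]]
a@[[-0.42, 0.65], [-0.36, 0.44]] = [[-0.41,0.63], [-0.29,0.35]]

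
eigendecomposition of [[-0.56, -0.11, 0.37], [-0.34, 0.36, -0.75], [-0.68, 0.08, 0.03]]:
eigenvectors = [[(-0.28+0j), (0.01-0.16j), 0.01+0.16j], [-0.82+0.00j, (0.87+0j), (0.87-0j)], [-0.50+0.00j, 0.39-0.25j, (0.39+0.25j)]]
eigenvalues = [(-0.21+0j), (0.02+0.28j), (0.02-0.28j)]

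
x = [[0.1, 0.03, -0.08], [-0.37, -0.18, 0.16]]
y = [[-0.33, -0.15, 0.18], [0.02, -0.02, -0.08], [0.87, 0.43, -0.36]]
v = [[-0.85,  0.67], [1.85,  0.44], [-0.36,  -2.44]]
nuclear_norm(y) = 1.20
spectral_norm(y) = 1.11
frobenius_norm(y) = 1.11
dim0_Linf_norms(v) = [1.85, 2.44]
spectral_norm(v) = 2.66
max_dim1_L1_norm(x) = 0.71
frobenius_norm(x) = 0.46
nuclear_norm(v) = 4.61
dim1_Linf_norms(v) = [0.85, 1.85, 2.44]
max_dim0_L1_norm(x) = 0.47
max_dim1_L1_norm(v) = 2.8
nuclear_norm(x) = 0.50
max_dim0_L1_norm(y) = 1.22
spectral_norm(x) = 0.46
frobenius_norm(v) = 3.30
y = v @ x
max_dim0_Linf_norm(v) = 2.44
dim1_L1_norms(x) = [0.21, 0.71]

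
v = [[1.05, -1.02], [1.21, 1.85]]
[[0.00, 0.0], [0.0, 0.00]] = v @ [[0.0,  0.0],[-0.0,  -0.00]]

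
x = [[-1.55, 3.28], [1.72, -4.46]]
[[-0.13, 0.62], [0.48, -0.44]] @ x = [[1.27, -3.19], [-1.50, 3.54]]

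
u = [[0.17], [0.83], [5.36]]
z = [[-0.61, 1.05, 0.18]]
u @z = [[-0.10, 0.18, 0.03],[-0.51, 0.87, 0.15],[-3.27, 5.63, 0.96]]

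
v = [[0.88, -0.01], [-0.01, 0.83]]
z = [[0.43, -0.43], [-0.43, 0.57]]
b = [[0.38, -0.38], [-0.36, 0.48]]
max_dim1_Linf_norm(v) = 0.88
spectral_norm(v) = 0.88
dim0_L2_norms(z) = [0.61, 0.71]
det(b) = 0.05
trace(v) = 1.71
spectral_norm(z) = 0.94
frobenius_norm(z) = 0.94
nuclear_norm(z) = 1.00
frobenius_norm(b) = 0.81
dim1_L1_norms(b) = [0.76, 0.84]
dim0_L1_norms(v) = [0.89, 0.84]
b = v @ z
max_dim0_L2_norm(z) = 0.71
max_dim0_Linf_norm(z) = 0.57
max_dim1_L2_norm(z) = 0.71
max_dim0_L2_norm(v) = 0.88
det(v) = 0.73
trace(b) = 0.86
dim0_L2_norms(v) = [0.88, 0.83]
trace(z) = 1.00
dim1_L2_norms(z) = [0.61, 0.71]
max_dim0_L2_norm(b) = 0.61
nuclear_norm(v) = 1.71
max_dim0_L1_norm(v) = 0.89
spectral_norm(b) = 0.80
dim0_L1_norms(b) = [0.74, 0.86]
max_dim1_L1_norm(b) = 0.84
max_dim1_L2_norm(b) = 0.6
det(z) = 0.06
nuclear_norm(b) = 0.86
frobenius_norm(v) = 1.21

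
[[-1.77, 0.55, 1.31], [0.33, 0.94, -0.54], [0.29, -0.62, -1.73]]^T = [[-1.77, 0.33, 0.29], [0.55, 0.94, -0.62], [1.31, -0.54, -1.73]]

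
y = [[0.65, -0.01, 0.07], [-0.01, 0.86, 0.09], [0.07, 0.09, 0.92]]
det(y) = 0.50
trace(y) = 2.43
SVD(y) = [[-0.15, 0.27, -0.95],[-0.55, -0.82, -0.15],[-0.82, 0.50, 0.27]] @ diag([0.9927185773439545, 0.8089758712606373, 0.6283055513954087]) @ [[-0.15, -0.55, -0.82], [0.27, -0.82, 0.5], [-0.95, -0.15, 0.27]]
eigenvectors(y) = [[0.95, 0.15, -0.27], [0.15, 0.55, 0.82], [-0.27, 0.82, -0.5]]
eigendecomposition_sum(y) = [[0.57, 0.09, -0.16],[0.09, 0.01, -0.03],[-0.16, -0.03, 0.05]] + [[0.02, 0.08, 0.12], [0.08, 0.30, 0.45], [0.12, 0.45, 0.67]] + [[0.06,-0.18,0.11], [-0.18,0.55,-0.33], [0.11,-0.33,0.20]]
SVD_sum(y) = [[0.02, 0.08, 0.12], [0.08, 0.30, 0.45], [0.12, 0.45, 0.67]] + [[0.06, -0.18, 0.11], [-0.18, 0.55, -0.33], [0.11, -0.33, 0.20]] + [[0.57, 0.09, -0.16], [0.09, 0.01, -0.03], [-0.16, -0.03, 0.05]]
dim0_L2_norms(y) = [0.65, 0.86, 0.93]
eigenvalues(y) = [0.63, 0.99, 0.81]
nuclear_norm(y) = 2.43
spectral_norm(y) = 0.99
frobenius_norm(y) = 1.43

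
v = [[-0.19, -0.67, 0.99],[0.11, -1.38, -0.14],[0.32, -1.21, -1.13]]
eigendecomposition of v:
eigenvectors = [[-0.97, -0.37, -0.86], [-0.06, 0.38, -0.31], [-0.22, 0.85, 0.40]]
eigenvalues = [-0.01, -1.8, -0.89]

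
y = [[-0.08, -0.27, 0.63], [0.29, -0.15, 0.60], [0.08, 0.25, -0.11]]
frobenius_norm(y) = 1.01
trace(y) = -0.34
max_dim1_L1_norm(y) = 1.04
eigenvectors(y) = [[(-0.26+0j), -0.89+0.00j, -0.89-0.00j], [(-0.81+0j), 0.01+0.28j, 0.01-0.28j], [(-0.52+0j), (0.36-0.08j), 0.36+0.08j]]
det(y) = 0.04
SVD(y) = [[0.71, -0.48, 0.52], [0.68, 0.66, -0.32], [-0.19, 0.58, 0.79]] @ diag([0.9473692348977406, 0.3282575639080319, 0.1361561768941638]) @ [[0.13, -0.36, 0.92],[0.84, 0.54, 0.09],[-0.53, 0.76, 0.37]]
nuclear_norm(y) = 1.41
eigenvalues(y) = [(0.32+0j), (-0.33+0.14j), (-0.33-0.14j)]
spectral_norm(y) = 0.95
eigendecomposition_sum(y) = [[(0.04-0j),(0.03+0j),(0.1-0j)], [(0.13-0j),(0.09+0j),(0.31-0j)], [0.08-0.00j,0.06+0.00j,0.19-0.00j]] + [[(-0.06+0.26j), -0.15-0.39j, 0.27+0.48j],  [0.08+0.02j, -0.12+0.05j, (0.15-0.09j)],  [0.00-0.11j, 0.10+0.14j, -0.15-0.17j]] + [[-0.06-0.26j, (-0.15+0.39j), (0.27-0.48j)], [0.08-0.02j, (-0.12-0.05j), 0.15+0.09j], [0.00+0.11j, (0.1-0.14j), -0.15+0.17j]]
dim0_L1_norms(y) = [0.45, 0.67, 1.34]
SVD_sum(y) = [[0.09, -0.24, 0.62],[0.09, -0.23, 0.6],[-0.02, 0.06, -0.17]] + [[-0.13,-0.08,-0.01], [0.18,0.12,0.02], [0.16,0.10,0.02]] + [[-0.04, 0.05, 0.03], [0.02, -0.03, -0.02], [-0.06, 0.08, 0.04]]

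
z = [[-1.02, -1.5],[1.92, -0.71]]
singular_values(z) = [2.18, 1.66]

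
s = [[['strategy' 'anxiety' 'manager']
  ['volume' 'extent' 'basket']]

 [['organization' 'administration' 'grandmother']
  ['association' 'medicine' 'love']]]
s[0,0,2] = 'manager'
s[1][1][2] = 'love'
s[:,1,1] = ['extent', 'medicine']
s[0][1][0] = 'volume'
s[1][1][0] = 'association'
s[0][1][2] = 'basket'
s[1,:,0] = ['organization', 'association']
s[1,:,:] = [['organization', 'administration', 'grandmother'], ['association', 'medicine', 'love']]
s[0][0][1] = 'anxiety'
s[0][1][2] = 'basket'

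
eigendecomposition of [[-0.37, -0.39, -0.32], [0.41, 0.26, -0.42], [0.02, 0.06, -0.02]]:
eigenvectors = [[(-0.44+0.46j),-0.44-0.46j,(0.77+0j)], [0.76+0.00j,(0.76-0j),-0.61+0.00j], [0.04-0.11j,0.04+0.11j,0.18+0.00j]]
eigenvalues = [0.31j, -0.31j, (-0.14+0j)]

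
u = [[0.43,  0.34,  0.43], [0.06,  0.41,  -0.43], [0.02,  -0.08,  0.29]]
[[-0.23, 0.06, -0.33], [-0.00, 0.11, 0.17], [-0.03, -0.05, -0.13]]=u@[[-0.4,0.26,-0.32], [-0.05,0.06,-0.01], [-0.10,-0.17,-0.44]]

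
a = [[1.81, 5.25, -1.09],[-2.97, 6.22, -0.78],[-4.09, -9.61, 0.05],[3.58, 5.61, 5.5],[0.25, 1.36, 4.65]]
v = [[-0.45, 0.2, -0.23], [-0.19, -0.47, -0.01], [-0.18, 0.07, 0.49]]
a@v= [[-1.62, -2.18, -1.0], [0.30, -3.57, 0.24], [3.66, 3.70, 1.06], [-3.67, -1.54, 1.82], [-1.21, -0.26, 2.21]]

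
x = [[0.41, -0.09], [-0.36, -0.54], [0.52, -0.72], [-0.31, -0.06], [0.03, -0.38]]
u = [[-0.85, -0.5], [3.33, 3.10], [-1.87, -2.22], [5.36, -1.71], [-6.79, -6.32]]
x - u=[[1.26, 0.41], [-3.69, -3.64], [2.39, 1.5], [-5.67, 1.65], [6.82, 5.94]]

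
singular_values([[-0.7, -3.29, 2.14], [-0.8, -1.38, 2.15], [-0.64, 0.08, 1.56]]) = [4.84, 1.59, 0.0]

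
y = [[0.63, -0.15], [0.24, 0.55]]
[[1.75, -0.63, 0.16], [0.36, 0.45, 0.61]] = y @ [[2.66, -0.73, 0.47], [-0.51, 1.13, 0.91]]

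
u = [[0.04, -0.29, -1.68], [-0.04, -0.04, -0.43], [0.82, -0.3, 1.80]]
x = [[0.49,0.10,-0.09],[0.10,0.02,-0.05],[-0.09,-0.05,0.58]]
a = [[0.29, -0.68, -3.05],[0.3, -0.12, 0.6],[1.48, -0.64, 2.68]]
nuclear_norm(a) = 5.79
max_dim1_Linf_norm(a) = 3.05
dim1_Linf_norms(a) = [3.05, 0.6, 2.68]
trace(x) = 1.09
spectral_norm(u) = 2.57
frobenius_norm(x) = 0.79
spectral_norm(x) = 0.65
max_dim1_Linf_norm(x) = 0.58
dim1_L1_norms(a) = [4.02, 1.02, 4.8]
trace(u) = 1.80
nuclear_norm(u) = 3.28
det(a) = 0.00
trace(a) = 2.85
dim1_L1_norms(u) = [2.01, 0.51, 2.92]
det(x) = -0.00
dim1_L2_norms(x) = [0.51, 0.11, 0.59]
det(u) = -0.00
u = x @ a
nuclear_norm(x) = 1.09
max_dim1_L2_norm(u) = 2.0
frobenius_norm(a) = 4.48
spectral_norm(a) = 4.19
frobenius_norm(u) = 2.66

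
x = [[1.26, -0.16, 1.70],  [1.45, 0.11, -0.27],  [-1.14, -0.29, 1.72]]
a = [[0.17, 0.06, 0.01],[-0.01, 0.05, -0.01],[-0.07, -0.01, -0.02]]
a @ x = [[0.29, -0.02, 0.29], [0.07, 0.01, -0.05], [-0.08, 0.02, -0.15]]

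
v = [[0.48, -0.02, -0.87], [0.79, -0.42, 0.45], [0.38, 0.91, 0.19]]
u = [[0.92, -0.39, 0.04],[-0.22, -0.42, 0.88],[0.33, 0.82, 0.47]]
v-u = [[-0.44, 0.37, -0.91], [1.01, 0.00, -0.43], [0.05, 0.09, -0.28]]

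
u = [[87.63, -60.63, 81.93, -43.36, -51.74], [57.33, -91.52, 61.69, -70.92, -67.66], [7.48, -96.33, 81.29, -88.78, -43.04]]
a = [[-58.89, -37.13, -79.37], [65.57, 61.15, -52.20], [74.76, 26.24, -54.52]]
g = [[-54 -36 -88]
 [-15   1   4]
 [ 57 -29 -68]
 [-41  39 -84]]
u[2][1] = -96.33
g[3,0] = -41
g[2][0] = 57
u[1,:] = [57.33, -91.52, 61.69, -70.92, -67.66]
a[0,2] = -79.37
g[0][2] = -88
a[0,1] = -37.13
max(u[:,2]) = 81.93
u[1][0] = 57.33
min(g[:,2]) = -88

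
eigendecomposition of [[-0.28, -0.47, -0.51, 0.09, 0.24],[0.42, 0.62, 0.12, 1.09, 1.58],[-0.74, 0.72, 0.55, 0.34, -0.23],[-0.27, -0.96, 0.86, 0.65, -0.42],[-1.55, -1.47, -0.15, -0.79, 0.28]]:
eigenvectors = [[(0.1+0.17j), 0.10-0.17j, 0.53+0.00j, (0.27+0j), (0.21+0j)], [0.66+0.00j, 0.66-0.00j, -0.24+0.00j, -0.36+0.00j, (-0.13+0j)], [-0.11-0.18j, -0.11+0.18j, 0.65+0.00j, (-0.41+0j), -0.58+0.00j], [(-0.1+0.37j), (-0.1-0.37j), (-0.41+0j), (0.6+0j), (-0.68+0j)], [(-0.2+0.54j), -0.20-0.54j, 0.28+0.00j, -0.51+0.00j, 0.38+0.00j]]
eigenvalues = [(0.03+1.99j), (0.03-1.99j), (-0.63+0j), (0.87+0j), (1.53+0j)]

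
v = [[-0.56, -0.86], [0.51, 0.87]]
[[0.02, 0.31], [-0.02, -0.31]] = v@[[-0.01, -0.13], [-0.02, -0.28]]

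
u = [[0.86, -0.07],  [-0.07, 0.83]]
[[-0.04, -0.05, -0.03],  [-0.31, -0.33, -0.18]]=u @ [[-0.08, -0.09, -0.05], [-0.38, -0.41, -0.22]]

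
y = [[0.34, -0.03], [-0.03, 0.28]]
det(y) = 0.09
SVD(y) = [[-0.92, 0.38],  [0.38, 0.92]] @ diag([0.35242640687119287, 0.2675735931288072]) @ [[-0.92, 0.38], [0.38, 0.92]]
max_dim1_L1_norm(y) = 0.37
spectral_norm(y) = 0.35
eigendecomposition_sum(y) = [[0.30, -0.12], [-0.12, 0.05]] + [[0.04,0.09], [0.09,0.23]]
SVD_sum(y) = [[0.3, -0.12], [-0.12, 0.05]] + [[0.04, 0.09], [0.09, 0.23]]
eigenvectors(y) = [[0.92, 0.38], [-0.38, 0.92]]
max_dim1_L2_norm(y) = 0.34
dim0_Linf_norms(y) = [0.34, 0.28]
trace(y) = 0.62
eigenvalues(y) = [0.35, 0.27]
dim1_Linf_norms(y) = [0.34, 0.28]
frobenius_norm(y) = 0.44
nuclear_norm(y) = 0.62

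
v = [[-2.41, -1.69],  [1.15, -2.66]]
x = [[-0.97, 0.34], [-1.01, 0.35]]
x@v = [[2.73, 0.73], [2.84, 0.78]]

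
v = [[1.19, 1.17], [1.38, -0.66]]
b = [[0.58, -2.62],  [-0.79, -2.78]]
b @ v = [[-2.93, 2.41], [-4.78, 0.91]]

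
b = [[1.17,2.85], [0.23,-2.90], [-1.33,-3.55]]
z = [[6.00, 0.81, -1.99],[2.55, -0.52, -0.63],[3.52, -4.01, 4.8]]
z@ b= [[9.85, 21.82], [3.7, 11.01], [-3.19, 4.62]]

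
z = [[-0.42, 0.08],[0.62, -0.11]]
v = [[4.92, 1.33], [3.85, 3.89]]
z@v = [[-1.76, -0.25], [2.63, 0.40]]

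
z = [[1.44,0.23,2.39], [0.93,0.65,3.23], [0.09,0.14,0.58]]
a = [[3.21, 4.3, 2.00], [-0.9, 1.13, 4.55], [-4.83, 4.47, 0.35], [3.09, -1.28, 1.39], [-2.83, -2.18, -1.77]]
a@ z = [[8.8, 3.81, 22.72], [0.16, 1.16, 4.14], [-2.77, 1.84, 3.1], [3.38, 0.07, 4.06], [-6.26, -2.32, -14.83]]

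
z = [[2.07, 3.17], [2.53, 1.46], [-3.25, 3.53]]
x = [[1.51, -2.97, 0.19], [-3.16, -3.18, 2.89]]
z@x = [[-6.89, -16.23, 9.55], [-0.79, -12.16, 4.7], [-16.06, -1.57, 9.58]]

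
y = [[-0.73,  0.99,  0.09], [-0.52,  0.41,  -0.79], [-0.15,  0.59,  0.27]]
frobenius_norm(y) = 1.74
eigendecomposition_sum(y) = [[-0.29+0.00j,0.17-0.00j,(0.29-0j)],[(-0.14+0j),(0.08-0j),0.14-0.00j],[0.07-0.00j,(-0.04+0j),(-0.07+0j)]] + [[-0.22+0.02j,  (0.41+0.19j),  -0.10+0.44j], [(-0.19-0.18j),  0.16+0.51j,  -0.46+0.27j], [(-0.11+0.12j),  (0.32-0.1j),  (0.17+0.29j)]] + [[(-0.22-0.02j), 0.41-0.19j, (-0.1-0.44j)],[-0.19+0.18j, 0.16-0.51j, (-0.46-0.27j)],[(-0.11-0.12j), (0.32+0.1j), 0.17-0.29j]]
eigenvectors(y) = [[0.88+0.00j, 0.40-0.43j, (0.4+0.43j)], [(0.42+0j), (0.69+0j), 0.69-0.00j], [-0.21+0.00j, (-0-0.43j), (-0+0.43j)]]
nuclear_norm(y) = 2.51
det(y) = -0.19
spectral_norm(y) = 1.51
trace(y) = -0.05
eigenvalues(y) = [(-0.28+0j), (0.11+0.81j), (0.11-0.81j)]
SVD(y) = [[-0.80, 0.31, -0.52], [-0.50, -0.82, 0.27], [-0.34, 0.48, 0.81]] @ diag([1.508638967231477, 0.8545207177717485, 0.1449234606597456]) @ [[0.59, -0.79, 0.15], [0.15, 0.29, 0.94], [0.79, 0.54, -0.29]]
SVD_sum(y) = [[-0.71, 0.95, -0.18], [-0.45, 0.6, -0.11], [-0.30, 0.41, -0.08]] + [[0.04,0.08,0.25], [-0.11,-0.21,-0.66], [0.06,0.12,0.38]] + [[-0.06, -0.04, 0.02], [0.03, 0.02, -0.01], [0.09, 0.06, -0.03]]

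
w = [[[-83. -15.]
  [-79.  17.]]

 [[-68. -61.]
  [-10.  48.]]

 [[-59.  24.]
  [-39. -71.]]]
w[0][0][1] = -15.0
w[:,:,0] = [[-83.0, -79.0], [-68.0, -10.0], [-59.0, -39.0]]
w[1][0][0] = -68.0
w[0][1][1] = 17.0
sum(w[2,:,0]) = -98.0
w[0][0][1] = -15.0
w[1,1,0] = -10.0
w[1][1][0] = -10.0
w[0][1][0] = -79.0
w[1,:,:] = [[-68.0, -61.0], [-10.0, 48.0]]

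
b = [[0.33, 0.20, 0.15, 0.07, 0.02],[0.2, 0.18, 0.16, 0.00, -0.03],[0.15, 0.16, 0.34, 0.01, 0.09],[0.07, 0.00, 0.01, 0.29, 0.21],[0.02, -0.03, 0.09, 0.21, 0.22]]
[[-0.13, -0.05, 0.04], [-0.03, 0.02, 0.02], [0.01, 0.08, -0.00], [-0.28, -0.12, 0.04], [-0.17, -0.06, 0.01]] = b@[[-0.23, -0.21, 0.12], [-0.21, -0.23, -0.25], [0.31, 0.54, 0.18], [-0.78, -0.09, 0.51], [-0.18, -0.40, -0.54]]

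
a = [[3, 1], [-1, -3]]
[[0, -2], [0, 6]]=a @ [[0, 0], [0, -2]]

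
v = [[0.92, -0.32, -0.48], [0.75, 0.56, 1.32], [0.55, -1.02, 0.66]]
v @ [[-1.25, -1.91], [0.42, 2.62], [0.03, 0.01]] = [[-1.3, -2.6], [-0.66, 0.05], [-1.10, -3.72]]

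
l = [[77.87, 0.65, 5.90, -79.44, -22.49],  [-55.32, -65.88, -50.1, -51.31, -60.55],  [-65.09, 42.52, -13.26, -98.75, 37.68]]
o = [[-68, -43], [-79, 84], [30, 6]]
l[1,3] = -51.31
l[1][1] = -65.88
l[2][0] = -65.09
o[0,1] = -43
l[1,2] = -50.1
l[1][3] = -51.31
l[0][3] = -79.44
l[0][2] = 5.9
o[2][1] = 6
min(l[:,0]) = -65.09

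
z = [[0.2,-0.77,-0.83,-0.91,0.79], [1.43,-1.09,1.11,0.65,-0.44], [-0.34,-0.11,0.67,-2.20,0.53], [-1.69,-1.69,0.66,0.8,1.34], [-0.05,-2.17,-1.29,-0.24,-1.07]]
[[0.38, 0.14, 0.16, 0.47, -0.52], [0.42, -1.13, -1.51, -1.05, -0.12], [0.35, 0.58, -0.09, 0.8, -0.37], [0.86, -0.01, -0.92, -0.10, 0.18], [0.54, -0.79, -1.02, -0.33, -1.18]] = z @ [[-0.00, -0.29, -0.09, -0.2, -0.07], [-0.38, 0.34, 0.63, 0.2, 0.31], [0.11, -0.10, -0.48, -0.2, 0.2], [-0.07, -0.21, -0.06, -0.35, 0.27], [0.15, 0.23, 0.27, 0.23, 0.18]]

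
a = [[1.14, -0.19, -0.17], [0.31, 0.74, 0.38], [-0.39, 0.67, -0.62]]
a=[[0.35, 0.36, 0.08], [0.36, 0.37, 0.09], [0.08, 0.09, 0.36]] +[[0.79, -0.55, -0.25], [-0.05, 0.37, 0.29], [-0.47, 0.58, -0.98]]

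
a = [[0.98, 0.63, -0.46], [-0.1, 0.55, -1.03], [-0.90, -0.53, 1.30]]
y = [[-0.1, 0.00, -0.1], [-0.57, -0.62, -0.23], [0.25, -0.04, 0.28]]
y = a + [[-1.08,-0.63,0.36],  [-0.47,-1.17,0.8],  [1.15,0.49,-1.02]]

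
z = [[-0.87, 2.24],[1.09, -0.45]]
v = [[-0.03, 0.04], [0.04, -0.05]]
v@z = [[0.07, -0.09], [-0.09, 0.11]]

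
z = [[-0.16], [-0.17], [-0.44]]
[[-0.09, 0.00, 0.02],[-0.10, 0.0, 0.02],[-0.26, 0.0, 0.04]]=z @ [[0.59,0.0,-0.1]]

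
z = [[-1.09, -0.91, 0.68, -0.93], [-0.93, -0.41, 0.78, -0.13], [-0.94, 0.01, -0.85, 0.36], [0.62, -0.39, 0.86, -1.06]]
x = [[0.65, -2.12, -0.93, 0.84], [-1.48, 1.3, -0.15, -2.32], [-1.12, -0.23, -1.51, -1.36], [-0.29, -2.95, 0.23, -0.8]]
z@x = [[0.15, 3.71, -0.09, 1.01], [-0.83, 1.64, -0.28, -0.79], [0.22, 1.14, 2.24, 0.06], [0.32, 1.11, -2.06, 1.10]]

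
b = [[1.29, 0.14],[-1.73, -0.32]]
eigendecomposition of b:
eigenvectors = [[0.64, -0.1], [-0.77, 1.00]]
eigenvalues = [1.12, -0.15]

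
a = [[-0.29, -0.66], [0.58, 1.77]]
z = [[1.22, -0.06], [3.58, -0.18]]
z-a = [[1.51, 0.60], [3.00, -1.95]]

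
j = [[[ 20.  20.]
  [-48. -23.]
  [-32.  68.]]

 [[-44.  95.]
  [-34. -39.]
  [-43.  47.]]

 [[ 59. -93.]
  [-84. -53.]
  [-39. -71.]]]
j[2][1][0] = -84.0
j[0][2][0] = -32.0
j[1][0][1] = 95.0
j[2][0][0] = 59.0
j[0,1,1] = -23.0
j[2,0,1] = -93.0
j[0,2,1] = 68.0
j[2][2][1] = -71.0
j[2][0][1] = -93.0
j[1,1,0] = -34.0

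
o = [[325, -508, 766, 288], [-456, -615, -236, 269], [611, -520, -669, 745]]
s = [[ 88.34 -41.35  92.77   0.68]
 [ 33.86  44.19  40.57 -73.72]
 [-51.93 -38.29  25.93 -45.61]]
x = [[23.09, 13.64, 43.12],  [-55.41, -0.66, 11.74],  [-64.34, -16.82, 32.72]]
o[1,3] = 269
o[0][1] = -508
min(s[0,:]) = -41.35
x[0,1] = 13.64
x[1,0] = -55.41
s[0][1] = -41.35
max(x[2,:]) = 32.72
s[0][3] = 0.68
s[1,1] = 44.19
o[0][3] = 288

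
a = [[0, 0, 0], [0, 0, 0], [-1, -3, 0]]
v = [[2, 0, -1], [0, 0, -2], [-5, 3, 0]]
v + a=[[2, 0, -1], [0, 0, -2], [-6, 0, 0]]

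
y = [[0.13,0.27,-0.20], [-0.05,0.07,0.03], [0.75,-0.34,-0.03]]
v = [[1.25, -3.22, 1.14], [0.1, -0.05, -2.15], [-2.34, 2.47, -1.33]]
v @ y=[[1.18, -0.28, -0.38], [-1.6, 0.75, 0.04], [-1.43, -0.01, 0.58]]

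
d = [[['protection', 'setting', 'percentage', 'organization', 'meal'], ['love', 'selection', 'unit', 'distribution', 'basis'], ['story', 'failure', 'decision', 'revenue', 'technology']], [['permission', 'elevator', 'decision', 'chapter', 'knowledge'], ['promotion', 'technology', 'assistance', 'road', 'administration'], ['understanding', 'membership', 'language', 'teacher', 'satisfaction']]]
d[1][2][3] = 'teacher'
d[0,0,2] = 'percentage'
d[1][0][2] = 'decision'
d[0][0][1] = 'setting'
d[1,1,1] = 'technology'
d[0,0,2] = 'percentage'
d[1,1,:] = ['promotion', 'technology', 'assistance', 'road', 'administration']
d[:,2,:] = [['story', 'failure', 'decision', 'revenue', 'technology'], ['understanding', 'membership', 'language', 'teacher', 'satisfaction']]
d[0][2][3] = 'revenue'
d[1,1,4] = 'administration'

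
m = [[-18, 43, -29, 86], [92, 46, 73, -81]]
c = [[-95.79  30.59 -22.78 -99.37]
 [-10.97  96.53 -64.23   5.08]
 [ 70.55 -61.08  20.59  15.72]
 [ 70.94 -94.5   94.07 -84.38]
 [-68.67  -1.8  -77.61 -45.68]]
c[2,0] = 70.55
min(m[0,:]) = -29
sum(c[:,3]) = -208.63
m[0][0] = -18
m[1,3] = -81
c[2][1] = -61.08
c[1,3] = 5.08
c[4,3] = -45.68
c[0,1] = 30.59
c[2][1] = -61.08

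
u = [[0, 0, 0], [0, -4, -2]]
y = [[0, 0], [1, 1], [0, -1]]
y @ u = [[0, 0, 0], [0, -4, -2], [0, 4, 2]]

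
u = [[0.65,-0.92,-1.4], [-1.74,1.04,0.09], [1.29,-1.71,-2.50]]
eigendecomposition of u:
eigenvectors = [[-0.22, 0.48, 0.48], [0.87, 0.82, 0.23], [-0.45, -0.32, 0.84]]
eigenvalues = [1.43, -0.01, -2.23]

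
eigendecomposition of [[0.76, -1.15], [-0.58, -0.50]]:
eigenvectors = [[0.94, 0.57],[-0.33, 0.82]]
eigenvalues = [1.16, -0.9]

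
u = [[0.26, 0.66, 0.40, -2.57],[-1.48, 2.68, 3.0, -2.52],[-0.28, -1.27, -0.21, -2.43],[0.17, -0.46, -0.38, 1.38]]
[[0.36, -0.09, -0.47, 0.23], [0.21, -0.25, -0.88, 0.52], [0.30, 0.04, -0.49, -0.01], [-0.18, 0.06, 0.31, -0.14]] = u @ [[0.01, 0.03, 0.15, -0.01], [0.04, -0.08, 0.0, 0.12], [-0.08, 0.02, -0.06, 0.01], [-0.14, 0.02, 0.19, -0.06]]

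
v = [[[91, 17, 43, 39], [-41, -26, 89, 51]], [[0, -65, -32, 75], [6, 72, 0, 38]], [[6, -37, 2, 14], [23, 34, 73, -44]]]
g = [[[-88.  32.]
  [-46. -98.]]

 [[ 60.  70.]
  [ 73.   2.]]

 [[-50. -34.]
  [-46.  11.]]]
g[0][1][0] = -46.0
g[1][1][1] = 2.0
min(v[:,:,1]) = -65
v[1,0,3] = 75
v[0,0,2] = 43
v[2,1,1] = 34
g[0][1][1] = -98.0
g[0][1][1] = -98.0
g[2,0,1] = -34.0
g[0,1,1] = -98.0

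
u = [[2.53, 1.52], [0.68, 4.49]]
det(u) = 10.326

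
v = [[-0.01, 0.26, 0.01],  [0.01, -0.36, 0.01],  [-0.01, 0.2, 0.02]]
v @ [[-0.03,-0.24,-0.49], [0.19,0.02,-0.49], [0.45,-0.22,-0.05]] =[[0.05, 0.01, -0.12], [-0.06, -0.01, 0.17], [0.05, 0.0, -0.09]]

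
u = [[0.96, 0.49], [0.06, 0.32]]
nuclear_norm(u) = 1.35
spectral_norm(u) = 1.10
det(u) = 0.28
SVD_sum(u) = [[0.94, 0.53],[0.18, 0.10]] + [[0.02, -0.04], [-0.12, 0.22]]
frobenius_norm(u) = 1.13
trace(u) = 1.28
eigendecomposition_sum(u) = [[0.94, 0.68], [0.08, 0.06]] + [[0.02,-0.19], [-0.02,0.26]]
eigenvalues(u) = [1.0, 0.28]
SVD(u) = [[-0.98, -0.19],[-0.19, 0.98]] @ diag([1.0970782208898264, 0.2532180428982355]) @ [[-0.87, -0.49], [-0.49, 0.87]]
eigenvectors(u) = [[1.0,-0.58], [0.09,0.81]]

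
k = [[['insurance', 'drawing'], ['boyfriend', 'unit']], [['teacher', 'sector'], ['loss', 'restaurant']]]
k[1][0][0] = 'teacher'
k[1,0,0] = 'teacher'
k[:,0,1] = ['drawing', 'sector']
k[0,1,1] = 'unit'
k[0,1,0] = 'boyfriend'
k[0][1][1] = 'unit'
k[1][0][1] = 'sector'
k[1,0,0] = 'teacher'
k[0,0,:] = ['insurance', 'drawing']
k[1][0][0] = 'teacher'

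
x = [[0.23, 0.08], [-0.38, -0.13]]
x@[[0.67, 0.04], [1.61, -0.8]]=[[0.28, -0.05], [-0.46, 0.09]]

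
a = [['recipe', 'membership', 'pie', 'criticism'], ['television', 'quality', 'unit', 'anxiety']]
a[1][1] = 'quality'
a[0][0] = 'recipe'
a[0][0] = 'recipe'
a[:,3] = ['criticism', 'anxiety']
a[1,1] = 'quality'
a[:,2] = ['pie', 'unit']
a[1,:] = ['television', 'quality', 'unit', 'anxiety']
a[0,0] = 'recipe'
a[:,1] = ['membership', 'quality']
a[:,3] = ['criticism', 'anxiety']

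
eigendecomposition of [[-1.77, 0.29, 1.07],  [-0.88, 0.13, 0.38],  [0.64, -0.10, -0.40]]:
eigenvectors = [[(-0.86+0j), -0.14+0.10j, (-0.14-0.1j)], [-0.41+0.00j, -0.97+0.00j, -0.97-0.00j], [0.31+0.00j, 0.03+0.16j, (0.03-0.16j)]]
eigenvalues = [(-2.02+0j), (-0.01+0.03j), (-0.01-0.03j)]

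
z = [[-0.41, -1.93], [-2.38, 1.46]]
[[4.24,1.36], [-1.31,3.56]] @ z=[[-4.98, -6.2], [-7.94, 7.73]]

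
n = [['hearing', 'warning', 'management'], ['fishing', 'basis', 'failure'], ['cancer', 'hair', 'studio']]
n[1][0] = 'fishing'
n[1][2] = 'failure'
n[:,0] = ['hearing', 'fishing', 'cancer']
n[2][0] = 'cancer'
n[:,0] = ['hearing', 'fishing', 'cancer']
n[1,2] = 'failure'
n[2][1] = 'hair'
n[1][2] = 'failure'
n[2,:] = ['cancer', 'hair', 'studio']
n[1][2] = 'failure'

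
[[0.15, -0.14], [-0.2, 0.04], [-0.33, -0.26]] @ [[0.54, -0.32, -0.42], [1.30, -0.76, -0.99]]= [[-0.10, 0.06, 0.08],[-0.06, 0.03, 0.04],[-0.52, 0.3, 0.40]]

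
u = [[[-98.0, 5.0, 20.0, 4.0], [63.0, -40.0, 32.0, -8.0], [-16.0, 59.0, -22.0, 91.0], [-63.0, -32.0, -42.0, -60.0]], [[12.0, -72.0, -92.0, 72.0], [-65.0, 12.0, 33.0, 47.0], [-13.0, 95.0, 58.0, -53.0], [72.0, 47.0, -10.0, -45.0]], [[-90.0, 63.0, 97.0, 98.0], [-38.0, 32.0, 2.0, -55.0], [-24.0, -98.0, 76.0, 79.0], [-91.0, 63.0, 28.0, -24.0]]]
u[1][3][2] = -10.0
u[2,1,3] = -55.0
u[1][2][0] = -13.0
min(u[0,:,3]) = -60.0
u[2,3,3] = -24.0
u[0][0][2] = 20.0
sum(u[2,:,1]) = 60.0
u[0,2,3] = 91.0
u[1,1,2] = 33.0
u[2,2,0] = -24.0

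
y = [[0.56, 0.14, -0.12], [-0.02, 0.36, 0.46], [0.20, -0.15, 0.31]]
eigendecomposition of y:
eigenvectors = [[-0.81+0.00j, (0.3+0.14j), 0.30-0.14j], [-0.50+0.00j, (-0.77+0j), -0.77-0.00j], [(-0.3+0j), 0.09-0.54j, 0.09+0.54j]]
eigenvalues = [(0.6+0j), (0.31+0.33j), (0.31-0.33j)]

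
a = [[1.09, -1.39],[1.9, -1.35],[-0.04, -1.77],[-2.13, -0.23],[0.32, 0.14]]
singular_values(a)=[3.45, 2.12]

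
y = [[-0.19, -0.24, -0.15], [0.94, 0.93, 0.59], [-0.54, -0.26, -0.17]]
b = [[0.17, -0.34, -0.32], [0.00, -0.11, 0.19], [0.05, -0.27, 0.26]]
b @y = [[-0.18, -0.27, -0.17],[-0.21, -0.15, -0.1],[-0.4, -0.33, -0.21]]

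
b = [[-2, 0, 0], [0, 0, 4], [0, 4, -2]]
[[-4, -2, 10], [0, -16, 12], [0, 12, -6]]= b@ [[2, 1, -5], [0, 1, 0], [0, -4, 3]]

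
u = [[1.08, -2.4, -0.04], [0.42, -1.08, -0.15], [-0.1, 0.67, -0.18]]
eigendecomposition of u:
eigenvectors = [[-0.96+0.00j, 0.70+0.00j, (0.7-0j)], [-0.25+0.00j, 0.41-0.09j, (0.41+0.09j)], [-0.12+0.00j, -0.36-0.46j, (-0.36+0.46j)]]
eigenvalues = [(0.44+0j), (-0.31+0.34j), (-0.31-0.34j)]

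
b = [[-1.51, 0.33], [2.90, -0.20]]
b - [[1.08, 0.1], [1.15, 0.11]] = [[-2.59, 0.23], [1.75, -0.31]]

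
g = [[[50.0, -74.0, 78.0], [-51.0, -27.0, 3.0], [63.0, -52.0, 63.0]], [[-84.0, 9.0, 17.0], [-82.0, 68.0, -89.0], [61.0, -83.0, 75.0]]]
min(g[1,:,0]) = -84.0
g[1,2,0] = 61.0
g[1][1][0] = -82.0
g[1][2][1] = -83.0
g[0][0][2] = 78.0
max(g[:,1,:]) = 68.0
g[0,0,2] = 78.0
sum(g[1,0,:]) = -58.0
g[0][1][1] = -27.0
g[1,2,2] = 75.0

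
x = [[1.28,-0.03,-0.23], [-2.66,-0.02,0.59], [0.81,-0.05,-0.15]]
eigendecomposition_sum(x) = [[1.30+0.00j,-0.02+0.00j,(-0.23-0j)], [-2.44+0.00j,(0.04+0j),(0.44+0j)], [0.88+0.00j,(-0.02+0j),-0.16-0.00j]] + [[-0.01-0.01j, -0.00-0.00j, 0.01j], [(-0.11+0.01j), -0.03+0.02j, 0.07+0.03j], [(-0.04-0.05j), (-0.02-0.01j), 0.05j]] + [[-0.01+0.01j, (-0+0j), 0.00-0.01j], [-0.11-0.01j, (-0.03-0.02j), 0.07-0.03j], [(-0.04+0.05j), -0.02+0.01j, 0.00-0.05j]]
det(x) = 0.00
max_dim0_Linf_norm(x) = 2.66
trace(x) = 1.11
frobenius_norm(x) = 3.13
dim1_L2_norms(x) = [1.3, 2.72, 0.83]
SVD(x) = [[-0.42, -0.59, -0.69], [0.87, -0.48, -0.11], [-0.26, -0.65, 0.72]] @ diag([3.129045855495871, 0.07787736896773761, 0.020177948527394376]) @ [[-0.98, 0.00, 0.21], [-0.13, 0.77, -0.63], [-0.16, -0.64, -0.75]]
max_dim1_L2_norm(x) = 2.72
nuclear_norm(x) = 3.23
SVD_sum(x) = [[1.27,-0.00,-0.27], [-2.67,0.01,0.56], [0.81,-0.0,-0.17]] + [[0.01, -0.04, 0.03],[0.00, -0.03, 0.02],[0.01, -0.04, 0.03]] + [[0.0, 0.01, 0.01], [0.0, 0.0, 0.00], [-0.0, -0.01, -0.01]]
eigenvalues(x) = [(1.18+0j), (-0.04+0.05j), (-0.04-0.05j)]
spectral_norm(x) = 3.13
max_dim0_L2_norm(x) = 3.06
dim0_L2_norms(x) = [3.06, 0.06, 0.65]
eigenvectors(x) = [[0.45+0.00j, (0.06+0.08j), 0.06-0.08j], [-0.84+0.00j, (0.86+0j), (0.86-0j)], [(0.3+0j), (0.25+0.43j), (0.25-0.43j)]]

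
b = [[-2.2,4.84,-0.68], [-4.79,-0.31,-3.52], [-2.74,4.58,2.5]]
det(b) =86.373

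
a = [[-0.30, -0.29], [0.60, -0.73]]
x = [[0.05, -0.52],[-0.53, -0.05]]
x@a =[[-0.33, 0.37], [0.13, 0.19]]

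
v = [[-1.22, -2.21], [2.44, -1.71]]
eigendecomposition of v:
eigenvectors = [[(0.07+0.69j), 0.07-0.69j], [(0.72+0j), 0.72-0.00j]]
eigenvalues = [(-1.46+2.31j), (-1.46-2.31j)]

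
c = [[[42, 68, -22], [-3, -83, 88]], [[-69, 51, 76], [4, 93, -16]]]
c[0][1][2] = 88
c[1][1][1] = 93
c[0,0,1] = 68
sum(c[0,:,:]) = 90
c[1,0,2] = 76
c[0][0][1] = 68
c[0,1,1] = -83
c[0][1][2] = 88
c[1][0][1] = 51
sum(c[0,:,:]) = 90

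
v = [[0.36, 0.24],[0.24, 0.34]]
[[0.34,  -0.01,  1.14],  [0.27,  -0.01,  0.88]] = v @ [[0.81,-0.03,2.70], [0.21,-0.01,0.69]]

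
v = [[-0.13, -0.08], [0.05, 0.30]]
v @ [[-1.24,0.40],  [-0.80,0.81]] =[[0.23, -0.12], [-0.30, 0.26]]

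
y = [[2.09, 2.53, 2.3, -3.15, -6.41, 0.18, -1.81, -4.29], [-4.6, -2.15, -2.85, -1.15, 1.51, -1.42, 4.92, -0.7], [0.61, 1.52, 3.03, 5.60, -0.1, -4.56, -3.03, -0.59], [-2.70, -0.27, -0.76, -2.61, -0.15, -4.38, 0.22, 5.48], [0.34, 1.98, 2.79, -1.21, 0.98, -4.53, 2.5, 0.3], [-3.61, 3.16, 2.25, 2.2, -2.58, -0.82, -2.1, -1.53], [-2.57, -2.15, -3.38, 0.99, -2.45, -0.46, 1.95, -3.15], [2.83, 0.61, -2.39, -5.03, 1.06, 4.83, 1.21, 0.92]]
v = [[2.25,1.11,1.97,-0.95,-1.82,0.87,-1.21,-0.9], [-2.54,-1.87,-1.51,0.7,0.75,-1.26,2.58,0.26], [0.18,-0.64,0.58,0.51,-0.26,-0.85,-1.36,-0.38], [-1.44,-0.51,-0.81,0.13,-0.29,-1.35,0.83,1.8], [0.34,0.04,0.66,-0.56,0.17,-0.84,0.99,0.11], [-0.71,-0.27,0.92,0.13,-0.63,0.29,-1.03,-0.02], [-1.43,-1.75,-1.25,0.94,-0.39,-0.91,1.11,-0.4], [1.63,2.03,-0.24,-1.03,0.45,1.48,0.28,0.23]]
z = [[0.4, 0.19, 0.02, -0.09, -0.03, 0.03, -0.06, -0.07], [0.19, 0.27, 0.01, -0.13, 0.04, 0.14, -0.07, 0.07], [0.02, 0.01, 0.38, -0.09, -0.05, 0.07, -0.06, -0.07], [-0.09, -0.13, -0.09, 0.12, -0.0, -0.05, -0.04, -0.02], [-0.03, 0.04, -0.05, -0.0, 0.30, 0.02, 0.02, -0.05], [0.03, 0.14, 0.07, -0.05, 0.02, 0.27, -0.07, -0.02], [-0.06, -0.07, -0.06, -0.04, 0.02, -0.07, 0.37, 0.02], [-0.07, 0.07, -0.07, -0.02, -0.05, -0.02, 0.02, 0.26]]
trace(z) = 2.37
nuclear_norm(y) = 52.45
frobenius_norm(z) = 1.02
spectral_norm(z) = 0.69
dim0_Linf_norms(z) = [0.4, 0.27, 0.38, 0.13, 0.3, 0.27, 0.37, 0.26]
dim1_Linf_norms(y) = [6.41, 4.92, 5.6, 5.48, 4.53, 3.61, 3.38, 5.03]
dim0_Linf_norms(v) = [2.54, 2.03, 1.97, 1.03, 1.82, 1.48, 2.58, 1.8]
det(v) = -0.06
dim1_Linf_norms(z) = [0.4, 0.27, 0.38, 0.13, 0.3, 0.27, 0.37, 0.26]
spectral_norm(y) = 12.91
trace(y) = 3.39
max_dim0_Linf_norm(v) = 2.58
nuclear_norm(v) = 17.42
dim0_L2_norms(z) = [0.46, 0.4, 0.41, 0.23, 0.31, 0.33, 0.4, 0.29]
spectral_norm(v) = 7.37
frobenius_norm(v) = 8.81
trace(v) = 2.89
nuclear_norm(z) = 2.37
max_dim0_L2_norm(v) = 4.35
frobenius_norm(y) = 22.10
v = y @ z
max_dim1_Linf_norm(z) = 0.4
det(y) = -138621.62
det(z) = 0.00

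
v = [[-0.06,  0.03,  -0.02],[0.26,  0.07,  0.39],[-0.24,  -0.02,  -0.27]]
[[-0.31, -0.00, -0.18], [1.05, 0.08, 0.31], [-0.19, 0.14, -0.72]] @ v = [[0.06, -0.01, 0.05], [-0.12, 0.03, -0.07], [0.22, 0.02, 0.25]]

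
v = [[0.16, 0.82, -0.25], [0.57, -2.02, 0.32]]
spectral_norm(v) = 2.26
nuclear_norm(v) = 2.64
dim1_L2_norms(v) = [0.87, 2.12]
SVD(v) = [[-0.35, 0.94],  [0.94, 0.35]] @ diag([2.2643991027866788, 0.3750955922146813]) @ [[0.21, -0.96, 0.17],  [0.93, 0.15, -0.32]]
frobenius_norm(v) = 2.30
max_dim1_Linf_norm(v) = 2.02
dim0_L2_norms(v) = [0.59, 2.18, 0.41]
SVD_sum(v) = [[-0.17, 0.77, -0.14], [0.45, -2.04, 0.36]] + [[0.33, 0.05, -0.11], [0.12, 0.02, -0.04]]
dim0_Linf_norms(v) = [0.57, 2.02, 0.32]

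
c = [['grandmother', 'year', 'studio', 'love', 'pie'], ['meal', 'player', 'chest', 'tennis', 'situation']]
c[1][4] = 'situation'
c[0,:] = ['grandmother', 'year', 'studio', 'love', 'pie']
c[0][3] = 'love'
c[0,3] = 'love'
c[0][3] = 'love'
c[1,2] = 'chest'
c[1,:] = ['meal', 'player', 'chest', 'tennis', 'situation']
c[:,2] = ['studio', 'chest']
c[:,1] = ['year', 'player']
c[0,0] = 'grandmother'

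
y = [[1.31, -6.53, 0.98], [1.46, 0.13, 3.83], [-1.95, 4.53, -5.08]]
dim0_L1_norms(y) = [4.72, 11.19, 9.89]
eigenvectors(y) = [[(-0.44+0j),(-0.93+0j),-0.93-0.00j], [-0.39+0.00j,(0.04+0.16j),0.04-0.16j], [0.81+0.00j,(0.33+0.06j),0.33-0.06j]]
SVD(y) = [[-0.63, 0.64, 0.43], [-0.26, -0.70, 0.67], [0.73, 0.31, 0.61]] @ diag([9.488450282134421, 4.700705116770545, 0.37051673191696693]) @ [[-0.28,0.78,-0.56], [-0.17,-0.61,-0.77], [0.95,0.12,-0.30]]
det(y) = -16.53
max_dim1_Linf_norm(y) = 6.53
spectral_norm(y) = 9.49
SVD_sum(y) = [[1.67,-4.69,3.37], [0.68,-1.91,1.37], [-1.92,5.40,-3.88]] + [[-0.51,  -1.86,  -2.34], [0.55,  2.01,  2.53], [-0.25,  -0.9,  -1.13]] + [[0.15, 0.02, -0.05],[0.23, 0.03, -0.07],[0.21, 0.03, -0.07]]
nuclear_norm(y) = 14.56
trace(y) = -3.64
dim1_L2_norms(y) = [6.73, 4.1, 7.08]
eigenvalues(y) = [(-6.18+0j), (1.27+1.03j), (1.27-1.03j)]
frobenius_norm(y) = 10.60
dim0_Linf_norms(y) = [1.95, 6.53, 5.08]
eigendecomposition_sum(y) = [[1.13-0.00j,(-1.27+0j),3.41-0.00j], [(0.99-0j),-1.11+0.00j,2.98-0.00j], [(-2.07+0j),2.32-0.00j,(-6.21+0j)]] + [[(0.09+1.43j),-2.63+2.99j,(-1.21+2.22j)], [(0.23-0.08j),(0.62+0.3j),(0.43+0.1j)], [(0.06-0.51j),(1.11-0.88j),0.56-0.70j]] + [[(0.09-1.43j), (-2.63-2.99j), -1.21-2.22j], [0.23+0.08j, (0.62-0.3j), 0.43-0.10j], [(0.06+0.51j), (1.11+0.88j), (0.56+0.7j)]]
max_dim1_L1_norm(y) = 11.56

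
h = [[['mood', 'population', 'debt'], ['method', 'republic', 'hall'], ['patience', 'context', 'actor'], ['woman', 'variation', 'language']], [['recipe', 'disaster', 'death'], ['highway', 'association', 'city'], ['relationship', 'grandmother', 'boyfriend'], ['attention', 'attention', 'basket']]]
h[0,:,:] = [['mood', 'population', 'debt'], ['method', 'republic', 'hall'], ['patience', 'context', 'actor'], ['woman', 'variation', 'language']]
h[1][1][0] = 'highway'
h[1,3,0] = 'attention'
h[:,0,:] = [['mood', 'population', 'debt'], ['recipe', 'disaster', 'death']]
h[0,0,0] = 'mood'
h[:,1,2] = ['hall', 'city']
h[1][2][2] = 'boyfriend'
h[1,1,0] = 'highway'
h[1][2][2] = 'boyfriend'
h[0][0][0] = 'mood'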